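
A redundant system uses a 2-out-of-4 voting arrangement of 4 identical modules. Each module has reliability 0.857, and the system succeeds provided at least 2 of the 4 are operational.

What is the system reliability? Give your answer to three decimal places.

0.990

R = Σ_{i=2}^{4} C(4,i) p^i (1−p)^{4−i} with p = 0.857
C(4,2)·0.857^2·0.143^2 = 0.09011
C(4,3)·0.857^3·0.143^1 = 0.36003
C(4,4)·0.857^4·0.143^0 = 0.53942
Sum = 0.990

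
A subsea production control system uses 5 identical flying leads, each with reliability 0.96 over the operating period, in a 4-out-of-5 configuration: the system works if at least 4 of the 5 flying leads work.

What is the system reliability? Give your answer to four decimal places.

R = Σ_{i=4}^{5} C(5,i) p^i (1−p)^{5−i} with p = 0.96
C(5,4)·0.96^4·0.04^1 = 0.169869
C(5,5)·0.96^5·0.04^0 = 0.815373
Sum = 0.9852

0.9852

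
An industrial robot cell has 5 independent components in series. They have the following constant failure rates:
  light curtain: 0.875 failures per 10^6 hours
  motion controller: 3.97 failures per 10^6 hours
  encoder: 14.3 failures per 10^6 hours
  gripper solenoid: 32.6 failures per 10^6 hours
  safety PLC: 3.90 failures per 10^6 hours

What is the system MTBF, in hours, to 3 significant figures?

Series of exponential components: λ_sys = Σ λ_i
λ_sys = 0.000000875 + 0.00000397 + 0.0000143 + 0.0000326 + 0.00000390 = 5.5645e-05 /h
MTBF = 1 / λ_sys = 18000 h

18000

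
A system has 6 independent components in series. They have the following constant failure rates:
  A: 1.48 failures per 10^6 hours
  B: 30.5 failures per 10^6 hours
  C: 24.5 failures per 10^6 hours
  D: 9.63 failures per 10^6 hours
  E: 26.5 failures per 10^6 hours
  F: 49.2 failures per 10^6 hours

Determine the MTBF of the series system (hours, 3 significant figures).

Series of exponential components: λ_sys = Σ λ_i
λ_sys = 0.00000148 + 0.0000305 + 0.0000245 + 0.00000963 + 0.0000265 + 0.0000492 = 1.4181e-04 /h
MTBF = 1 / λ_sys = 7050 h

7050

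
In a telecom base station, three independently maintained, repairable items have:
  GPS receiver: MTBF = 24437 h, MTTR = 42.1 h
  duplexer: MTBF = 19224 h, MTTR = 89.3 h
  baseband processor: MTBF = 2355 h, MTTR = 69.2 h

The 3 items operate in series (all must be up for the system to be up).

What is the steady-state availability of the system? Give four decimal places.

0.9653

A(GPS receiver) = MTBF/(MTBF+MTTR) = 24437/(24437+42.1) = 0.998280
A(duplexer) = MTBF/(MTBF+MTTR) = 19224/(19224+89.3) = 0.995376
A(baseband processor) = MTBF/(MTBF+MTTR) = 2355/(2355+69.2) = 0.971455
Series availability: 0.998280 × 0.995376 × 0.971455 = 0.9653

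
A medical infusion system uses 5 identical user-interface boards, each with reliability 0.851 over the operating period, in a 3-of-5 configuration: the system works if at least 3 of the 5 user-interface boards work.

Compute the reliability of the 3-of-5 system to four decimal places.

R = Σ_{i=3}^{5} C(5,i) p^i (1−p)^{5−i} with p = 0.851
C(5,3)·0.851^3·0.149^2 = 0.136824
C(5,4)·0.851^4·0.149^1 = 0.390728
C(5,5)·0.851^5·0.149^0 = 0.446321
Sum = 0.9739

0.9739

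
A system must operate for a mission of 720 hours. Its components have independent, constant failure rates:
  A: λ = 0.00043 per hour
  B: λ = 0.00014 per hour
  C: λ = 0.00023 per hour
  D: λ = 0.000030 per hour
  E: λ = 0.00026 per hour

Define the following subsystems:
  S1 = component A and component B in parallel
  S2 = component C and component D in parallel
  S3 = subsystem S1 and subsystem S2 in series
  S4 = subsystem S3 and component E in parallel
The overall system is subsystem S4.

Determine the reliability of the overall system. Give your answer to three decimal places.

R(A) = exp(−0.00043 × 720) = 0.73374
R(B) = exp(−0.00014 × 720) = 0.90411
R(C) = exp(−0.00023 × 720) = 0.84739
R(D) = exp(−0.000030 × 720) = 0.97863
R(E) = exp(−0.00026 × 720) = 0.82928
Parallel (A and B): 1 − (1 − 0.73374)(1 − 0.90411) = 0.97447
Parallel (C and D): 1 − (1 − 0.84739)(1 − 0.97863) = 0.99674
Series ([0.97447] and [0.99674]): 0.97447 × 0.99674 = 0.97129
Parallel ([0.97129] and E): 1 − (1 − 0.97129)(1 − 0.82928) = 0.995

0.995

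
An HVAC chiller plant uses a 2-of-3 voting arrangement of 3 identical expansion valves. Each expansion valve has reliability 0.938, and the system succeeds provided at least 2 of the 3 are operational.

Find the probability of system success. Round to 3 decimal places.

0.989

R = Σ_{i=2}^{3} C(3,i) p^i (1−p)^{3−i} with p = 0.938
C(3,2)·0.938^2·0.062^1 = 0.16365
C(3,3)·0.938^3·0.062^0 = 0.82529
Sum = 0.989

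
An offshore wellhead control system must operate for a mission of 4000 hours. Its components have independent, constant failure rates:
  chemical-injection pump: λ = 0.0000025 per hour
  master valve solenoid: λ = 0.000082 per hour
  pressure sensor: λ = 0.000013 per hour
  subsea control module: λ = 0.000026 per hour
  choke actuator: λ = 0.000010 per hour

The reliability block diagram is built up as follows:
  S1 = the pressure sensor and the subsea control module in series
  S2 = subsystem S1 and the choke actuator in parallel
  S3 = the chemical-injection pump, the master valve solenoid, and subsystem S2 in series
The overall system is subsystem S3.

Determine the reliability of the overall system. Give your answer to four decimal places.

R(chemical-injection pump) = exp(−0.0000025 × 4000) = 0.990050
R(master valve solenoid) = exp(−0.000082 × 4000) = 0.720363
R(pressure sensor) = exp(−0.000013 × 4000) = 0.949329
R(subsea control module) = exp(−0.000026 × 4000) = 0.901225
R(choke actuator) = exp(−0.000010 × 4000) = 0.960789
Series (pressure sensor and subsea control module): 0.949329 × 0.901225 = 0.855559
Parallel ([0.855559] and choke actuator): 1 − (1 − 0.855559)(1 − 0.960789) = 0.994336
Series (chemical-injection pump, master valve solenoid, and [0.994336]): 0.990050 × 0.720363 × 0.994336 = 0.7092

0.7092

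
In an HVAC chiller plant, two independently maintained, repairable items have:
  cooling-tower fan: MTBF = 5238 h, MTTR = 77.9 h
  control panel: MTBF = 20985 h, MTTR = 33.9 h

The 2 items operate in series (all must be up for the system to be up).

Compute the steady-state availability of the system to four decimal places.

A(cooling-tower fan) = MTBF/(MTBF+MTTR) = 5238/(5238+77.9) = 0.985346
A(control panel) = MTBF/(MTBF+MTTR) = 20985/(20985+33.9) = 0.998387
Series availability: 0.985346 × 0.998387 = 0.9838

0.9838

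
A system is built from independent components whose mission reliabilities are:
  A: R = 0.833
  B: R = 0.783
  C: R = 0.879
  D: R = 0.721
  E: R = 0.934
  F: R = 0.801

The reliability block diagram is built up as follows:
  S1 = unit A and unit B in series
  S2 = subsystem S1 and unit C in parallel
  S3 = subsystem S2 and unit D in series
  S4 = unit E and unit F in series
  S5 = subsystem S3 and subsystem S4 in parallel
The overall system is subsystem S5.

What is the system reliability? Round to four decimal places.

Series (A and B): 0.833000 × 0.783000 = 0.652239
Parallel ([0.652239] and C): 1 − (1 − 0.652239)(1 − 0.879000) = 0.957921
Series ([0.957921] and D): 0.957921 × 0.721000 = 0.690661
Series (E and F): 0.934000 × 0.801000 = 0.748134
Parallel ([0.690661] and [0.748134]): 1 − (1 − 0.690661)(1 − 0.748134) = 0.9221

0.9221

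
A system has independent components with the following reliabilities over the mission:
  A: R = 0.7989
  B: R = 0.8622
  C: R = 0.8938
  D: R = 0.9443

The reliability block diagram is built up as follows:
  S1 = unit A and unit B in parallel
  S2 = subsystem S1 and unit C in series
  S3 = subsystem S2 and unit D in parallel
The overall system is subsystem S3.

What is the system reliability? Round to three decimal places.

0.993

Parallel (A and B): 1 − (1 − 0.79890)(1 − 0.86220) = 0.97229
Series ([0.97229] and C): 0.97229 × 0.89380 = 0.86903
Parallel ([0.86903] and D): 1 − (1 − 0.86903)(1 − 0.94430) = 0.993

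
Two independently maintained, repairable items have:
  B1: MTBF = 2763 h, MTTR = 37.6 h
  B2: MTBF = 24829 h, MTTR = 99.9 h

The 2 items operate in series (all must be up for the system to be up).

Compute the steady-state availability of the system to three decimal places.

A(B1) = MTBF/(MTBF+MTTR) = 2763/(2763+37.6) = 0.986574
A(B2) = MTBF/(MTBF+MTTR) = 24829/(24829+99.9) = 0.995993
Series availability: 0.986574 × 0.995993 = 0.983

0.983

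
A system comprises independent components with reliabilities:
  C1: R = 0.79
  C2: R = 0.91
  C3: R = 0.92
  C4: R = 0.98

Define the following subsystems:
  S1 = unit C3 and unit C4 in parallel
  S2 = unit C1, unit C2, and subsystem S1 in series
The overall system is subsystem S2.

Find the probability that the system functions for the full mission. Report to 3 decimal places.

Parallel (C3 and C4): 1 − (1 − 0.92000)(1 − 0.98000) = 0.99840
Series (C1, C2, and [0.99840]): 0.79000 × 0.91000 × 0.99840 = 0.718

0.718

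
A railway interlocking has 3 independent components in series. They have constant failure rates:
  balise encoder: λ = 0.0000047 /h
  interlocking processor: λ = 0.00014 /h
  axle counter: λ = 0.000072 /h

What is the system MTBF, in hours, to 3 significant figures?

Series of exponential components: λ_sys = Σ λ_i
λ_sys = 0.0000047 + 0.00014 + 0.000072 = 2.1670e-04 /h
MTBF = 1 / λ_sys = 4610 h

4610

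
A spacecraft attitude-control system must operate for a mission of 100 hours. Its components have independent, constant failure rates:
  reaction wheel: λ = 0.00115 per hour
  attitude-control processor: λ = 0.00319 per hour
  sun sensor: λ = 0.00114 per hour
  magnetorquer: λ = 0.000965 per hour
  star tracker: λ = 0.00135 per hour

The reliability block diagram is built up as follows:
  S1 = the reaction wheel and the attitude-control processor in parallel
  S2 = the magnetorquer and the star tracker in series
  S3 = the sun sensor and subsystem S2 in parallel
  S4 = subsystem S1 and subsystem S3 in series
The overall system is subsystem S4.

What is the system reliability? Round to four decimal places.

R(reaction wheel) = exp(−0.00115 × 100) = 0.891366
R(attitude-control processor) = exp(−0.00319 × 100) = 0.726876
R(sun sensor) = exp(−0.00114 × 100) = 0.892258
R(magnetorquer) = exp(−0.000965 × 100) = 0.908010
R(star tracker) = exp(−0.00135 × 100) = 0.873716
Parallel (reaction wheel and attitude-control processor): 1 − (1 − 0.891366)(1 − 0.726876) = 0.970329
Series (magnetorquer and star tracker): 0.908010 × 0.873716 = 0.793343
Parallel (sun sensor and [0.793343]): 1 − (1 − 0.892258)(1 − 0.793343) = 0.977734
Series ([0.970329] and [0.977734]): 0.970329 × 0.977734 = 0.9487

0.9487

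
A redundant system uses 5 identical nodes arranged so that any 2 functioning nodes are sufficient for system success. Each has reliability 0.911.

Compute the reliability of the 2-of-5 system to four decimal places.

0.9997

R = Σ_{i=2}^{5} C(5,i) p^i (1−p)^{5−i} with p = 0.911
C(5,2)·0.911^2·0.089^3 = 0.005851
C(5,3)·0.911^3·0.089^2 = 0.059887
C(5,4)·0.911^4·0.089^1 = 0.306502
C(5,5)·0.911^5·0.089^0 = 0.627468
Sum = 0.9997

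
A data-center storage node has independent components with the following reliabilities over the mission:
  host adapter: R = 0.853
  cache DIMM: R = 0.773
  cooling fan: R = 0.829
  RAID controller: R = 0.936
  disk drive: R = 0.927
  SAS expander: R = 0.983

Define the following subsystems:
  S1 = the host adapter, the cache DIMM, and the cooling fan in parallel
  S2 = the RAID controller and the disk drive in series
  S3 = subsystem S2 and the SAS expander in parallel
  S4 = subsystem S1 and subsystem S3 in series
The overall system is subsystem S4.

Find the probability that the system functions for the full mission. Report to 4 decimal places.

0.9921

Parallel (host adapter, cache DIMM, and cooling fan): 1 − (1 − 0.853000)(1 − 0.773000)(1 − 0.829000) = 0.994294
Series (RAID controller and disk drive): 0.936000 × 0.927000 = 0.867672
Parallel ([0.867672] and SAS expander): 1 − (1 − 0.867672)(1 − 0.983000) = 0.997750
Series ([0.994294] and [0.997750]): 0.994294 × 0.997750 = 0.9921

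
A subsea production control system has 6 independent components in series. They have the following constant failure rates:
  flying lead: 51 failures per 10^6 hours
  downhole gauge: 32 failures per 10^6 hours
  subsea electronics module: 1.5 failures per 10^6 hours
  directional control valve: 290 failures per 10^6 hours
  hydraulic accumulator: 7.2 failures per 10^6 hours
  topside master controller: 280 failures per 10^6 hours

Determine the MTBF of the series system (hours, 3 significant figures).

1510

Series of exponential components: λ_sys = Σ λ_i
λ_sys = 0.000051 + 0.000032 + 0.0000015 + 0.00029 + 0.0000072 + 0.00028 = 6.6170e-04 /h
MTBF = 1 / λ_sys = 1510 h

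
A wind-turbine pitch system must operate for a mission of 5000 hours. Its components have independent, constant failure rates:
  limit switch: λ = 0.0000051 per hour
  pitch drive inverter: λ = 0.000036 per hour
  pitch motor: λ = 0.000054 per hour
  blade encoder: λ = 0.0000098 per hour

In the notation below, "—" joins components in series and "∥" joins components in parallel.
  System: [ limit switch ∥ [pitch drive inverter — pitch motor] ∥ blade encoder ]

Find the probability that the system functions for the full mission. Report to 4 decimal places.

R(limit switch) = exp(−0.0000051 × 5000) = 0.974822
R(pitch drive inverter) = exp(−0.000036 × 5000) = 0.835270
R(pitch motor) = exp(−0.000054 × 5000) = 0.763379
R(blade encoder) = exp(−0.0000098 × 5000) = 0.952181
Series (pitch drive inverter and pitch motor): 0.835270 × 0.763379 = 0.637628
Parallel (limit switch, [0.637628], and blade encoder): 1 − (1 − 0.974822)(1 − 0.637628)(1 − 0.952181) = 0.9996

0.9996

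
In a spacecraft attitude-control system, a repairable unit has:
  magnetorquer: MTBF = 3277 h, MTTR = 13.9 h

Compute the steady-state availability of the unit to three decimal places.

A(magnetorquer) = MTBF/(MTBF+MTTR) = 3277/(3277+13.9) = 0.996

0.996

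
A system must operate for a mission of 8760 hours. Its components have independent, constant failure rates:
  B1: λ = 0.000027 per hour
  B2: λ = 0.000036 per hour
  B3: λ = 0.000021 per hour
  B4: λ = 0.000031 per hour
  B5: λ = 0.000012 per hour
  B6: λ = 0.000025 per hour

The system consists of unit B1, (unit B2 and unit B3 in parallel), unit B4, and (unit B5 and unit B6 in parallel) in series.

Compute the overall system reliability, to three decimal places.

0.563

R(B1) = exp(−0.000027 × 8760) = 0.78937
R(B2) = exp(−0.000036 × 8760) = 0.72953
R(B3) = exp(−0.000021 × 8760) = 0.83197
R(B4) = exp(−0.000031 × 8760) = 0.76219
R(B5) = exp(−0.000012 × 8760) = 0.90022
R(B6) = exp(−0.000025 × 8760) = 0.80332
Parallel (B2 and B3): 1 − (1 − 0.72953)(1 − 0.83197) = 0.95455
Parallel (B5 and B6): 1 − (1 − 0.90022)(1 − 0.80332) = 0.98038
Series (B1, [0.95455], B4, and [0.98038]): 0.78937 × 0.95455 × 0.76219 × 0.98038 = 0.563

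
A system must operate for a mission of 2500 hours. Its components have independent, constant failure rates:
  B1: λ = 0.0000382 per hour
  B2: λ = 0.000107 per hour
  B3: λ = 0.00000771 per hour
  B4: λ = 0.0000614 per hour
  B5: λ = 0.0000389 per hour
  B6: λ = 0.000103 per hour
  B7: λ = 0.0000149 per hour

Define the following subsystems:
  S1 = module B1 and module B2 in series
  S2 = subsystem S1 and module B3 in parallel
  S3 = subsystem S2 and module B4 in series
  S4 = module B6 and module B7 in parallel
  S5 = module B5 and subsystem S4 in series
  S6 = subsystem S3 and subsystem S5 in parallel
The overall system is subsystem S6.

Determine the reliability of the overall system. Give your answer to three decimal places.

R(B1) = exp(−0.0000382 × 2500) = 0.90892
R(B2) = exp(−0.000107 × 2500) = 0.76529
R(B3) = exp(−0.00000771 × 2500) = 0.98091
R(B4) = exp(−0.0000614 × 2500) = 0.85770
R(B5) = exp(−0.0000389 × 2500) = 0.90733
R(B6) = exp(−0.000103 × 2500) = 0.77298
R(B7) = exp(−0.0000149 × 2500) = 0.96344
Series (B1 and B2): 0.90892 × 0.76529 = 0.69559
Parallel ([0.69559] and B3): 1 − (1 − 0.69559)(1 − 0.98091) = 0.99419
Series ([0.99419] and B4): 0.99419 × 0.85770 = 0.85272
Parallel (B6 and B7): 1 − (1 − 0.77298)(1 − 0.96344) = 0.99170
Series (B5 and [0.99170]): 0.90733 × 0.99170 = 0.89980
Parallel ([0.85272] and [0.89980]): 1 − (1 − 0.85272)(1 − 0.89980) = 0.985

0.985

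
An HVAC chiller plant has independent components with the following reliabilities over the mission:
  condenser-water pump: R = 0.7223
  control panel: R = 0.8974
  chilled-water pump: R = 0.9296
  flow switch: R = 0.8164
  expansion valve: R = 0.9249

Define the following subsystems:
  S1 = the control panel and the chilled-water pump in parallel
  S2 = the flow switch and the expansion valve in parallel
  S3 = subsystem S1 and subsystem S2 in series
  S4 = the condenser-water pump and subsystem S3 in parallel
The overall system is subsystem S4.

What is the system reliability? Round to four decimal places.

0.9942

Parallel (control panel and chilled-water pump): 1 − (1 − 0.897400)(1 − 0.929600) = 0.992777
Parallel (flow switch and expansion valve): 1 − (1 − 0.816400)(1 − 0.924900) = 0.986212
Series ([0.992777] and [0.986212]): 0.992777 × 0.986212 = 0.979089
Parallel (condenser-water pump and [0.979089]): 1 − (1 − 0.722300)(1 − 0.979089) = 0.9942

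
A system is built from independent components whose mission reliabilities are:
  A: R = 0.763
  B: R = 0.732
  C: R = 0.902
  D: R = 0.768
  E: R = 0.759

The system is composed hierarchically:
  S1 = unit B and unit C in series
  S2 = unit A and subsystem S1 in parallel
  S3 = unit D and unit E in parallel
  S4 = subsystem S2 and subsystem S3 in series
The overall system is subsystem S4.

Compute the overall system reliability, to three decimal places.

Series (B and C): 0.73200 × 0.90200 = 0.66026
Parallel (A and [0.66026]): 1 − (1 − 0.76300)(1 − 0.66026) = 0.91948
Parallel (D and E): 1 − (1 − 0.76800)(1 − 0.75900) = 0.94409
Series ([0.91948] and [0.94409]): 0.91948 × 0.94409 = 0.868

0.868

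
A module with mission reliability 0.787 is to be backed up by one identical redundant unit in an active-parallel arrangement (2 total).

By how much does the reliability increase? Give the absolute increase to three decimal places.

R_before = 0.787
R_after = 1 − (1 − 0.787)^2 = 0.955
ΔR = 0.955 − 0.787 = 0.168

0.168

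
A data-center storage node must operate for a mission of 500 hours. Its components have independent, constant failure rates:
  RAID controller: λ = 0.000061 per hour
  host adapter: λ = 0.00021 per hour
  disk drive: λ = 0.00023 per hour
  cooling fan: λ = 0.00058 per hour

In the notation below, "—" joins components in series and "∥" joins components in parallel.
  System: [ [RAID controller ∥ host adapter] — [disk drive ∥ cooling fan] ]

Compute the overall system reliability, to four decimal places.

0.9697

R(RAID controller) = exp(−0.000061 × 500) = 0.969960
R(host adapter) = exp(−0.00021 × 500) = 0.900325
R(disk drive) = exp(−0.00023 × 500) = 0.891366
R(cooling fan) = exp(−0.00058 × 500) = 0.748264
Parallel (RAID controller and host adapter): 1 − (1 − 0.969960)(1 − 0.900325) = 0.997006
Parallel (disk drive and cooling fan): 1 − (1 − 0.891366)(1 − 0.748264) = 0.972653
Series ([0.997006] and [0.972653]): 0.997006 × 0.972653 = 0.9697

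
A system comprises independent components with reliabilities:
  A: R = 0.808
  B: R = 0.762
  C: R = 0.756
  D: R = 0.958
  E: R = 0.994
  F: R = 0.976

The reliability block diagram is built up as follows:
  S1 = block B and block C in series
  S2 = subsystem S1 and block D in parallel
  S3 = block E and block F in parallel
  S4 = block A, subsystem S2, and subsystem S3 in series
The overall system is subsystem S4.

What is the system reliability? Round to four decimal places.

0.7935

Series (B and C): 0.762000 × 0.756000 = 0.576072
Parallel ([0.576072] and D): 1 − (1 − 0.576072)(1 − 0.958000) = 0.982195
Parallel (E and F): 1 − (1 − 0.994000)(1 − 0.976000) = 0.999856
Series (A, [0.982195], and [0.999856]): 0.808000 × 0.982195 × 0.999856 = 0.7935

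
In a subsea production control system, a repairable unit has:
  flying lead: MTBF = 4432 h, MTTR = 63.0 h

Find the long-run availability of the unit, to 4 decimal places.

A(flying lead) = MTBF/(MTBF+MTTR) = 4432/(4432+63.0) = 0.9860

0.9860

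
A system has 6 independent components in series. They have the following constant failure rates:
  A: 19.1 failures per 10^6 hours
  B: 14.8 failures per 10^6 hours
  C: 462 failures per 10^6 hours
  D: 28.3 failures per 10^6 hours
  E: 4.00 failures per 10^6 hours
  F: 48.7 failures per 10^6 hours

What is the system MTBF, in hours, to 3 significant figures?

1730

Series of exponential components: λ_sys = Σ λ_i
λ_sys = 0.0000191 + 0.0000148 + 0.000462 + 0.0000283 + 0.00000400 + 0.0000487 = 5.7690e-04 /h
MTBF = 1 / λ_sys = 1730 h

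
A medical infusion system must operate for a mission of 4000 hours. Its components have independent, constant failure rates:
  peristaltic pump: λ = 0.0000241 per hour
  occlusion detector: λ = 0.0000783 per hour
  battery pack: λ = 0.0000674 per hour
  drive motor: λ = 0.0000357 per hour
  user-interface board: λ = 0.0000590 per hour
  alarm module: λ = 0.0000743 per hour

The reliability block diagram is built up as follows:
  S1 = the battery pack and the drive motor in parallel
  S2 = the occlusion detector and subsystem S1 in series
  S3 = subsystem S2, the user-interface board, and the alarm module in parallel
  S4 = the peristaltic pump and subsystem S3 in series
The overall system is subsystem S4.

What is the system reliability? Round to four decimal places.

0.8938

R(peristaltic pump) = exp(−0.0000241 × 4000) = 0.908101
R(occlusion detector) = exp(−0.0000783 × 4000) = 0.731104
R(battery pack) = exp(−0.0000674 × 4000) = 0.763685
R(drive motor) = exp(−0.0000357 × 4000) = 0.866927
R(user-interface board) = exp(−0.0000590 × 4000) = 0.789781
R(alarm module) = exp(−0.0000743 × 4000) = 0.742895
Parallel (battery pack and drive motor): 1 − (1 − 0.763685)(1 − 0.866927) = 0.968553
Series (occlusion detector and [0.968553]): 0.731104 × 0.968553 = 0.708113
Parallel ([0.708113], user-interface board, and alarm module): 1 − (1 − 0.708113)(1 − 0.789781)(1 − 0.742895) = 0.984224
Series (peristaltic pump and [0.984224]): 0.908101 × 0.984224 = 0.8938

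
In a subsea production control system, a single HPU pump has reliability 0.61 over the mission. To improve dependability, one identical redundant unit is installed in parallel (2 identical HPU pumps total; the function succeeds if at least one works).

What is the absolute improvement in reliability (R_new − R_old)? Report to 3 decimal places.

R_before = 0.61
R_after = 1 − (1 − 0.61)^2 = 0.848
ΔR = 0.848 − 0.61 = 0.238

0.238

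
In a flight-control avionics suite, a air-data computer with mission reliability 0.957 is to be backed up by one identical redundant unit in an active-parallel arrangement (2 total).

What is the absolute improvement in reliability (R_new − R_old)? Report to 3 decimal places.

0.041

R_before = 0.957
R_after = 1 − (1 − 0.957)^2 = 0.998
ΔR = 0.998 − 0.957 = 0.041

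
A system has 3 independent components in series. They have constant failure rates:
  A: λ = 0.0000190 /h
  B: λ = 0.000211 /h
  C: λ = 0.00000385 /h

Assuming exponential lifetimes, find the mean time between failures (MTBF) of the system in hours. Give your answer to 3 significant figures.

Series of exponential components: λ_sys = Σ λ_i
λ_sys = 0.0000190 + 0.000211 + 0.00000385 = 2.3385e-04 /h
MTBF = 1 / λ_sys = 4280 h

4280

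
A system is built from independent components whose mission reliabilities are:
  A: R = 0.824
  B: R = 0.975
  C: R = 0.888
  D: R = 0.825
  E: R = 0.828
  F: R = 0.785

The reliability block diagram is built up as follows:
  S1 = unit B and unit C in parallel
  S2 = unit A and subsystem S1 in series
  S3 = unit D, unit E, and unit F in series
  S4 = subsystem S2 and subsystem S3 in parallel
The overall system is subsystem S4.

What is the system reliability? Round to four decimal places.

0.9173

Parallel (B and C): 1 − (1 − 0.975000)(1 − 0.888000) = 0.997200
Series (A and [0.997200]): 0.824000 × 0.997200 = 0.821693
Series (D, E, and F): 0.825000 × 0.828000 × 0.785000 = 0.536234
Parallel ([0.821693] and [0.536234]): 1 − (1 − 0.821693)(1 − 0.536234) = 0.9173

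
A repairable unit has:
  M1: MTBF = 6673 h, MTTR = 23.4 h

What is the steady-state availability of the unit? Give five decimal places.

0.99651

A(M1) = MTBF/(MTBF+MTTR) = 6673/(6673+23.4) = 0.99651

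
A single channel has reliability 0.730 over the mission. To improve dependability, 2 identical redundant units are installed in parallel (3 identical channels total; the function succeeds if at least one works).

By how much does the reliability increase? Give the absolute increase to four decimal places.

R_before = 0.730
R_after = 1 − (1 − 0.730)^3 = 0.9803
ΔR = 0.9803 − 0.730 = 0.2503

0.2503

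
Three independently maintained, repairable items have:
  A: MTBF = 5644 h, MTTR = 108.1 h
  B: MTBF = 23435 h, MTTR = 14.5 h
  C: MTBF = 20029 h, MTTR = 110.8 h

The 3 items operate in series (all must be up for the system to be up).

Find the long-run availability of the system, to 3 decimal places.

0.975

A(A) = MTBF/(MTBF+MTTR) = 5644/(5644+108.1) = 0.981207
A(B) = MTBF/(MTBF+MTTR) = 23435/(23435+14.5) = 0.999382
A(C) = MTBF/(MTBF+MTTR) = 20029/(20029+110.8) = 0.994498
Series availability: 0.981207 × 0.999382 × 0.994498 = 0.975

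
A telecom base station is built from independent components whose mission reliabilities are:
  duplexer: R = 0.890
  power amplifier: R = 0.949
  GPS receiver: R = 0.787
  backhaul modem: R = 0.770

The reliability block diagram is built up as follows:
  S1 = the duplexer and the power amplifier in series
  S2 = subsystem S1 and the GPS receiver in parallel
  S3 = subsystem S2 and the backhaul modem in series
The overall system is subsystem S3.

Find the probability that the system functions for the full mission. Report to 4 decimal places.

Series (duplexer and power amplifier): 0.890000 × 0.949000 = 0.844610
Parallel ([0.844610] and GPS receiver): 1 − (1 − 0.844610)(1 − 0.787000) = 0.966902
Series ([0.966902] and backhaul modem): 0.966902 × 0.770000 = 0.7445

0.7445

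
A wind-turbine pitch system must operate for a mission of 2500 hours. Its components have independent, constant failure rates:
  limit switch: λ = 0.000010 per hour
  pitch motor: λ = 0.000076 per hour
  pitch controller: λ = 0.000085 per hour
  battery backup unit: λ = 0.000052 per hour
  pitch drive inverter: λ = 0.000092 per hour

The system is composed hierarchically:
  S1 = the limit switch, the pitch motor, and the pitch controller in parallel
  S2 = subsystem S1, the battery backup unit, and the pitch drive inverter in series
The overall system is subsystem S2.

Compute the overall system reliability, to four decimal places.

0.6971

R(limit switch) = exp(−0.000010 × 2500) = 0.975310
R(pitch motor) = exp(−0.000076 × 2500) = 0.826959
R(pitch controller) = exp(−0.000085 × 2500) = 0.808560
R(battery backup unit) = exp(−0.000052 × 2500) = 0.878095
R(pitch drive inverter) = exp(−0.000092 × 2500) = 0.794534
Parallel (limit switch, pitch motor, and pitch controller): 1 − (1 − 0.975310)(1 − 0.826959)(1 − 0.808560) = 0.999182
Series ([0.999182], battery backup unit, and pitch drive inverter): 0.999182 × 0.878095 × 0.794534 = 0.6971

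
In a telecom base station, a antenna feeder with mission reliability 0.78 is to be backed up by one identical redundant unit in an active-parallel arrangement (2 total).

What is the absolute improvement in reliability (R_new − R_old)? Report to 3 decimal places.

R_before = 0.78
R_after = 1 − (1 − 0.78)^2 = 0.952
ΔR = 0.952 − 0.78 = 0.172

0.172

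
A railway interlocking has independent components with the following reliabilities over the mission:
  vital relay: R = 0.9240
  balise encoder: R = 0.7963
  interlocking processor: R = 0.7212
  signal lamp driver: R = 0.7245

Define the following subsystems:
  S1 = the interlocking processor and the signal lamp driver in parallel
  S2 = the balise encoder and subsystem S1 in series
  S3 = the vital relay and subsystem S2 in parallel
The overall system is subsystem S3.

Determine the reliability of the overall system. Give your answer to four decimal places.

0.9799

Parallel (interlocking processor and signal lamp driver): 1 − (1 − 0.721200)(1 − 0.724500) = 0.923191
Series (balise encoder and [0.923191]): 0.796300 × 0.923191 = 0.735137
Parallel (vital relay and [0.735137]): 1 − (1 − 0.924000)(1 − 0.735137) = 0.9799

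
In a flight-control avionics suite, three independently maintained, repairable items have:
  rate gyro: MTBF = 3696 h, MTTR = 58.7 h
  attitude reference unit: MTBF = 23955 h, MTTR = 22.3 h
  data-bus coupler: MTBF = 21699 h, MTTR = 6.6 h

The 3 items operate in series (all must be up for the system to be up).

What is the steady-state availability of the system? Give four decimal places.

A(rate gyro) = MTBF/(MTBF+MTTR) = 3696/(3696+58.7) = 0.984366
A(attitude reference unit) = MTBF/(MTBF+MTTR) = 23955/(23955+22.3) = 0.999070
A(data-bus coupler) = MTBF/(MTBF+MTTR) = 21699/(21699+6.6) = 0.999696
Series availability: 0.984366 × 0.999070 × 0.999696 = 0.9832

0.9832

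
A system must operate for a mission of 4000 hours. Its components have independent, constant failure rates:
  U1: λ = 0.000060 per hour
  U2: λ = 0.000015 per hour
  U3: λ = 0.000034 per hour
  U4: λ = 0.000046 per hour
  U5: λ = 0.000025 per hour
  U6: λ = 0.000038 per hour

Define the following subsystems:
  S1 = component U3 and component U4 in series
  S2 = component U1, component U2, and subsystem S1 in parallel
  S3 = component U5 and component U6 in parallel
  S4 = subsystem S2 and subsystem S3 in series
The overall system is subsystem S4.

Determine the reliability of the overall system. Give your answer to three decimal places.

R(U1) = exp(−0.000060 × 4000) = 0.78663
R(U2) = exp(−0.000015 × 4000) = 0.94176
R(U3) = exp(−0.000034 × 4000) = 0.87284
R(U4) = exp(−0.000046 × 4000) = 0.83194
R(U5) = exp(−0.000025 × 4000) = 0.90484
R(U6) = exp(−0.000038 × 4000) = 0.85899
Series (U3 and U4): 0.87284 × 0.83194 = 0.72615
Parallel (U1, U2, and [0.72615]): 1 − (1 − 0.78663)(1 − 0.94176)(1 − 0.72615) = 0.99660
Parallel (U5 and U6): 1 − (1 − 0.90484)(1 − 0.85899) = 0.98658
Series ([0.99660] and [0.98658]): 0.99660 × 0.98658 = 0.983

0.983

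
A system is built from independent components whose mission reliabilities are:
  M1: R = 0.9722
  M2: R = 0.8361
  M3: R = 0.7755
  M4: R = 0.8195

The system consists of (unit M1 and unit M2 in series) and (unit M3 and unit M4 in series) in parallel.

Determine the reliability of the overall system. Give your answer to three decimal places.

Series (M1 and M2): 0.97220 × 0.83610 = 0.81286
Series (M3 and M4): 0.77550 × 0.81950 = 0.63552
Parallel ([0.81286] and [0.63552]): 1 − (1 − 0.81286)(1 − 0.63552) = 0.932

0.932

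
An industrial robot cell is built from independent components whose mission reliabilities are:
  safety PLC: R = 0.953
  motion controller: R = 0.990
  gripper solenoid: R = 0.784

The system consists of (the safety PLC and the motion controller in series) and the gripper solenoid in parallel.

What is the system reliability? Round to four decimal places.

Series (safety PLC and motion controller): 0.953000 × 0.990000 = 0.943470
Parallel ([0.943470] and gripper solenoid): 1 − (1 − 0.943470)(1 − 0.784000) = 0.9878

0.9878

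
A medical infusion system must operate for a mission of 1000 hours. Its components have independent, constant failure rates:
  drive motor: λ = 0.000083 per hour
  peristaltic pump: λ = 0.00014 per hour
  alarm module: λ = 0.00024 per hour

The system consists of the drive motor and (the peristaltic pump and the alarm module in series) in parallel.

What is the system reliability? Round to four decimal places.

0.9748

R(drive motor) = exp(−0.000083 × 1000) = 0.920351
R(peristaltic pump) = exp(−0.00014 × 1000) = 0.869358
R(alarm module) = exp(−0.00024 × 1000) = 0.786628
Series (peristaltic pump and alarm module): 0.869358 × 0.786628 = 0.683861
Parallel (drive motor and [0.683861]): 1 − (1 − 0.920351)(1 − 0.683861) = 0.9748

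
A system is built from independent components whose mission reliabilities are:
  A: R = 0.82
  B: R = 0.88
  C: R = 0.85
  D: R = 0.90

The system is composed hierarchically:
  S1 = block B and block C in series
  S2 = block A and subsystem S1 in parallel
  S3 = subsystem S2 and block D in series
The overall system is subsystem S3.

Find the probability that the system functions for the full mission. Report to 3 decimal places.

0.859

Series (B and C): 0.88000 × 0.85000 = 0.74800
Parallel (A and [0.74800]): 1 − (1 − 0.82000)(1 − 0.74800) = 0.95464
Series ([0.95464] and D): 0.95464 × 0.90000 = 0.859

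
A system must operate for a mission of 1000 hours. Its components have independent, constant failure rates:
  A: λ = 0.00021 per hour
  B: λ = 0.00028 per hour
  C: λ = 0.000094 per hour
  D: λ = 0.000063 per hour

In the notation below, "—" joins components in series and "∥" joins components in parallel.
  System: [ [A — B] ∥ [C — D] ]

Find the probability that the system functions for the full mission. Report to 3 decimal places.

R(A) = exp(−0.00021 × 1000) = 0.81058
R(B) = exp(−0.00028 × 1000) = 0.75578
R(C) = exp(−0.000094 × 1000) = 0.91028
R(D) = exp(−0.000063 × 1000) = 0.93894
Series (A and B): 0.81058 × 0.75578 = 0.61262
Series (C and D): 0.91028 × 0.93894 = 0.85470
Parallel ([0.61262] and [0.85470]): 1 − (1 − 0.61262)(1 − 0.85470) = 0.944

0.944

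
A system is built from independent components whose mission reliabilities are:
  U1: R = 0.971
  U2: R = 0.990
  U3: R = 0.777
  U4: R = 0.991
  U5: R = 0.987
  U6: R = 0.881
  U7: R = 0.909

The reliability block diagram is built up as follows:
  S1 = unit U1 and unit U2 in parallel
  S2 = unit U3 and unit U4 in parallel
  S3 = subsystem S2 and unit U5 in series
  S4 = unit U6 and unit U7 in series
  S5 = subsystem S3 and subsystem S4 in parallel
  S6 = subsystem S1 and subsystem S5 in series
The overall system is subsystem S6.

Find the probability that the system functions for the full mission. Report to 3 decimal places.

0.997

Parallel (U1 and U2): 1 − (1 − 0.97100)(1 − 0.99000) = 0.99971
Parallel (U3 and U4): 1 − (1 − 0.77700)(1 − 0.99100) = 0.99799
Series ([0.99799] and U5): 0.99799 × 0.98700 = 0.98502
Series (U6 and U7): 0.88100 × 0.90900 = 0.80083
Parallel ([0.98502] and [0.80083]): 1 − (1 − 0.98502)(1 − 0.80083) = 0.99702
Series ([0.99971] and [0.99702]): 0.99971 × 0.99702 = 0.997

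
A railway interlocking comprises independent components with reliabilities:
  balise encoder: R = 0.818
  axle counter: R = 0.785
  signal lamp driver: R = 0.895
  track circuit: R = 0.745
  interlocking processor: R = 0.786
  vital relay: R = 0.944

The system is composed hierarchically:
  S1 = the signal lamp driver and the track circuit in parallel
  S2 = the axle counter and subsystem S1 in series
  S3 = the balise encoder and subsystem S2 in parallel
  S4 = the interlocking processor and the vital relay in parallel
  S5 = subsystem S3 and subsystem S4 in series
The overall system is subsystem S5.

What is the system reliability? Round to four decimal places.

0.9456

Parallel (signal lamp driver and track circuit): 1 − (1 − 0.895000)(1 − 0.745000) = 0.973225
Series (axle counter and [0.973225]): 0.785000 × 0.973225 = 0.763982
Parallel (balise encoder and [0.763982]): 1 − (1 − 0.818000)(1 − 0.763982) = 0.957045
Parallel (interlocking processor and vital relay): 1 − (1 − 0.786000)(1 − 0.944000) = 0.988016
Series ([0.957045] and [0.988016]): 0.957045 × 0.988016 = 0.9456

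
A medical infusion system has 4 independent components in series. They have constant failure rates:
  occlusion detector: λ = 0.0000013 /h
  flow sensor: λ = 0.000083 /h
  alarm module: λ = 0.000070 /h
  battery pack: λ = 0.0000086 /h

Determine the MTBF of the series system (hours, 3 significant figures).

6140

Series of exponential components: λ_sys = Σ λ_i
λ_sys = 0.0000013 + 0.000083 + 0.000070 + 0.0000086 = 1.6290e-04 /h
MTBF = 1 / λ_sys = 6140 h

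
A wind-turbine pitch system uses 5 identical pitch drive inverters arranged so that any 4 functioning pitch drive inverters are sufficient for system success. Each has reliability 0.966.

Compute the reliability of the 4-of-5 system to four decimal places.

0.9892

R = Σ_{i=4}^{5} C(5,i) p^i (1−p)^{5−i} with p = 0.966
C(5,4)·0.966^4·0.034^1 = 0.148033
C(5,5)·0.966^5·0.034^0 = 0.841174
Sum = 0.9892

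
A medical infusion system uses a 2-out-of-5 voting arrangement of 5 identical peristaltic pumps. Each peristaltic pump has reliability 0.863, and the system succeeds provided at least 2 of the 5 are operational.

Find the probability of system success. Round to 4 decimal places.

R = Σ_{i=2}^{5} C(5,i) p^i (1−p)^{5−i} with p = 0.863
C(5,2)·0.863^2·0.137^3 = 0.019151
C(5,3)·0.863^3·0.137^2 = 0.120635
C(5,4)·0.863^4·0.137^1 = 0.379956
C(5,5)·0.863^5·0.137^0 = 0.478690
Sum = 0.9984

0.9984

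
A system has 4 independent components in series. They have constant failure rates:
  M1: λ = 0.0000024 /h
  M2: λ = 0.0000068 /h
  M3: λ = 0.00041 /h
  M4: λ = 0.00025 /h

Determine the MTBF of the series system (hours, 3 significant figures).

Series of exponential components: λ_sys = Σ λ_i
λ_sys = 0.0000024 + 0.0000068 + 0.00041 + 0.00025 = 6.6920e-04 /h
MTBF = 1 / λ_sys = 1490 h

1490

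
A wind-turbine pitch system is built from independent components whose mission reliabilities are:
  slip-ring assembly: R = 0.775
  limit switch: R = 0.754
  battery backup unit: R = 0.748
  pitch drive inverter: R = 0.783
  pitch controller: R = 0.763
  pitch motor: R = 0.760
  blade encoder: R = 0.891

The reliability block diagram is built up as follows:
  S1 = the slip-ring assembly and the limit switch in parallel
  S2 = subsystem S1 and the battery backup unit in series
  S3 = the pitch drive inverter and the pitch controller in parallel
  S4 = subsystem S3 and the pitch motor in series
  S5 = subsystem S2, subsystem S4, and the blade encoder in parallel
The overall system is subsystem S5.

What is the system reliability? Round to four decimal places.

Parallel (slip-ring assembly and limit switch): 1 − (1 − 0.775000)(1 − 0.754000) = 0.944650
Series ([0.944650] and battery backup unit): 0.944650 × 0.748000 = 0.706598
Parallel (pitch drive inverter and pitch controller): 1 − (1 − 0.783000)(1 − 0.763000) = 0.948571
Series ([0.948571] and pitch motor): 0.948571 × 0.760000 = 0.720914
Parallel ([0.706598], [0.720914], and blade encoder): 1 − (1 − 0.706598)(1 − 0.720914)(1 − 0.891000) = 0.9911

0.9911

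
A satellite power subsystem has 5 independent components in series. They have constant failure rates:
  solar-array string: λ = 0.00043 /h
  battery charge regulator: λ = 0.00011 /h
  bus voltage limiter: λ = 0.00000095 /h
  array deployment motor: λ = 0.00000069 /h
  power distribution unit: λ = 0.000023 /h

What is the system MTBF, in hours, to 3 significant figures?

1770

Series of exponential components: λ_sys = Σ λ_i
λ_sys = 0.00043 + 0.00011 + 0.00000095 + 0.00000069 + 0.000023 = 5.6464e-04 /h
MTBF = 1 / λ_sys = 1770 h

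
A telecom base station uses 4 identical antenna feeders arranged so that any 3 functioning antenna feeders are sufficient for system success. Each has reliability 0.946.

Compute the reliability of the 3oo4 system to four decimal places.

R = Σ_{i=3}^{4} C(4,i) p^i (1−p)^{4−i} with p = 0.946
C(4,3)·0.946^3·0.054^1 = 0.182864
C(4,4)·0.946^4·0.054^0 = 0.800875
Sum = 0.9837

0.9837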